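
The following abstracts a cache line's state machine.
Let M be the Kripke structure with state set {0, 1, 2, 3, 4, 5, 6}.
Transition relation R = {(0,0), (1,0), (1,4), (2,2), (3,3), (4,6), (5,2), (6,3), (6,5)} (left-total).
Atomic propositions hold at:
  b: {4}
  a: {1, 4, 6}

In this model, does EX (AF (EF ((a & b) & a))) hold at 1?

Yes

Sat(a & b) = {4}
Sat((a & b) & a) = {4}
EF ((a & b) & a): least fixpoint, start Z0 = {4}, add states with some successor in Z. Z1 = {1, 4}; fixed.
Sat(EF ((a & b) & a)) = {1, 4}
AF (EF ((a & b) & a)): least fixpoint, start Z0 = {1, 4}, add states with every successor in Z. Already a fixed point.
Sat(AF (EF ((a & b) & a))) = {1, 4}
Sat(EX (AF (EF ((a & b) & a)))) = {s : some successor in {1, 4}} = {1}
1 ∈ Sat(EX (AF (EF ((a & b) & a)))) = {1}, so the formula holds at 1.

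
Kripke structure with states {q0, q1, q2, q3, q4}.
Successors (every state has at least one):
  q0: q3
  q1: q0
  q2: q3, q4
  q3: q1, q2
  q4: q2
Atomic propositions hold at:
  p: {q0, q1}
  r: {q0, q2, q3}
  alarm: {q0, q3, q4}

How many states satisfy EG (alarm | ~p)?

4

Sat(~p) = {q2, q3, q4}
Sat(alarm | ~p) = {q0, q2, q3, q4}
EG (alarm | ~p): greatest fixpoint, start Z0 = {q0, q2, q3, q4}, keep only states in Sat with some successor in Z. Already a fixed point.
Sat(EG (alarm | ~p)) = {q0, q2, q3, q4}
|Sat(EG (alarm | ~p))| = |{q0, q2, q3, q4}| = 4.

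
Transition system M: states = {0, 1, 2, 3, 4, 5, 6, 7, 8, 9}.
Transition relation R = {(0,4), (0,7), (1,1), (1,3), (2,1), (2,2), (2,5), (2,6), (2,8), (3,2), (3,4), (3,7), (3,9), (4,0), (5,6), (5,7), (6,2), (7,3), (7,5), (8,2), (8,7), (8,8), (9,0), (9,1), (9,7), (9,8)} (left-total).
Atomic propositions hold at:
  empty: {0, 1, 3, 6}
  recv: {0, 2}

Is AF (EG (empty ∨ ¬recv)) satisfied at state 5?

Yes

Sat(¬recv) = {1, 3, 4, 5, 6, 7, 8, 9}
Sat(empty ∨ ¬recv) = {0, 1, 3, 4, 5, 6, 7, 8, 9}
EG (empty ∨ ¬recv): greatest fixpoint, start Z0 = {0, 1, 3, 4, 5, 6, 7, 8, 9}, keep only states in Sat with some successor in Z. Z1 = {0, 1, 3, 4, 5, 7, 8, 9}; fixed.
Sat(EG (empty ∨ ¬recv)) = {0, 1, 3, 4, 5, 7, 8, 9}
AF (EG (empty ∨ ¬recv)): least fixpoint, start Z0 = {0, 1, 3, 4, 5, 7, 8, 9}, add states with every successor in Z. Already a fixed point.
Sat(AF (EG (empty ∨ ¬recv))) = {0, 1, 3, 4, 5, 7, 8, 9}
5 ∈ Sat(AF (EG (empty ∨ ¬recv))) = {0, 1, 3, 4, 5, 7, 8, 9}, so the formula holds at 5.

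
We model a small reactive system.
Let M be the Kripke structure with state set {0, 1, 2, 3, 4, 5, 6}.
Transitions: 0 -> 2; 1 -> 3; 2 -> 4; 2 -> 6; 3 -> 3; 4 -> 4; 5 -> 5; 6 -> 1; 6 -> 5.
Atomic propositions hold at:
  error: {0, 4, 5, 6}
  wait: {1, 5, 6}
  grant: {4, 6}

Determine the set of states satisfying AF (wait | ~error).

Sat(~error) = {1, 2, 3}
Sat(wait | ~error) = {1, 2, 3, 5, 6}
AF (wait | ~error): least fixpoint, start Z0 = {1, 2, 3, 5, 6}, add states with every successor in Z. Z1 = {0, 1, 2, 3, 5, 6}; fixed.
Sat(AF (wait | ~error)) = {0, 1, 2, 3, 5, 6}

{0, 1, 2, 3, 5, 6}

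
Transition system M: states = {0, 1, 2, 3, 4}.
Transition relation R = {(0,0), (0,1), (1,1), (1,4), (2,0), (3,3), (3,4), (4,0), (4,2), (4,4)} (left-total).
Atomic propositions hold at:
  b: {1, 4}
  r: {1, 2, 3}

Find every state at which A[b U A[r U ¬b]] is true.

Sat(¬b) = {0, 2, 3}
A[r U ¬b]: least fixpoint, start Z0 = Sat(¬b) = {0, 2, 3}, add states in Sat(r) with every successor in Z. Already a fixed point.
Sat(A[r U ¬b]) = {0, 2, 3}
A[b U A[r U ¬b]]: least fixpoint, start Z0 = Sat(A[r U ¬b]) = {0, 2, 3}, add states in Sat(b) with every successor in Z. Already a fixed point.
Sat(A[b U A[r U ¬b]]) = {0, 2, 3}

{0, 2, 3}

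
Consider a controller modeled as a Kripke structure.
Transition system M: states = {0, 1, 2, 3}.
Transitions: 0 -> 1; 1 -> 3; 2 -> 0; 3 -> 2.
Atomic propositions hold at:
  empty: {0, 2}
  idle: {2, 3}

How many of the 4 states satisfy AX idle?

Sat(AX idle) = {s : every successor in {2, 3}} = {1, 3}
|Sat(AX idle)| = |{1, 3}| = 2.

2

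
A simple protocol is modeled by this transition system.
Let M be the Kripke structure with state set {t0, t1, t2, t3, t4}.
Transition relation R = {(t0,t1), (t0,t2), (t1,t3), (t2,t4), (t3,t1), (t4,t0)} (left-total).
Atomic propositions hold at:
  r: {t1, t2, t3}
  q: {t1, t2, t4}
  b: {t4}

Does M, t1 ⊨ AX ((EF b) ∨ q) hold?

No

EF b: least fixpoint, start Z0 = {t4}, add states with some successor in Z. Z1 = {t2, t4}; Z2 = {t0, t2, t4}; fixed.
Sat(EF b) = {t0, t2, t4}
Sat((EF b) ∨ q) = {t0, t1, t2, t4}
Sat(AX ((EF b) ∨ q)) = {s : every successor in {t0, t1, t2, t4}} = {t0, t2, t3, t4}
t1 ∉ Sat(AX ((EF b) ∨ q)) = {t0, t2, t3, t4}, so the formula does not hold at t1.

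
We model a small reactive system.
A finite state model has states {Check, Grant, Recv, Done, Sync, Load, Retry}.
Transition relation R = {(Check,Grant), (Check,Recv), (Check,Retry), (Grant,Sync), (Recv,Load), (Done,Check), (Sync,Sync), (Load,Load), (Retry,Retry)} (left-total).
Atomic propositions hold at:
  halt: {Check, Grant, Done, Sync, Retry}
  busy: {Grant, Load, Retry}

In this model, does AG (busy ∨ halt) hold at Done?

No

Sat(busy ∨ halt) = {Check, Grant, Done, Sync, Load, Retry}
AG (busy ∨ halt): greatest fixpoint, start Z0 = {Check, Grant, Done, Sync, Load, Retry}, keep only states in Sat with every successor in Z. Z1 = {Grant, Done, Sync, Load, Retry}; Z2 = {Grant, Sync, Load, Retry}; fixed.
Sat(AG (busy ∨ halt)) = {Grant, Sync, Load, Retry}
Done ∉ Sat(AG (busy ∨ halt)) = {Grant, Sync, Load, Retry}, so the formula does not hold at Done.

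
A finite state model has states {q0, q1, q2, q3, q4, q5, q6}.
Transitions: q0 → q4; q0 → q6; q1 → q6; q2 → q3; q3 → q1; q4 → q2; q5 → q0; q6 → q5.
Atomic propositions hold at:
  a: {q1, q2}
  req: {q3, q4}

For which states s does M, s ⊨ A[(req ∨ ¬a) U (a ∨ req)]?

Sat(¬a) = {q0, q3, q4, q5, q6}
Sat(req ∨ ¬a) = {q0, q3, q4, q5, q6}
Sat(a ∨ req) = {q1, q2, q3, q4}
A[(req ∨ ¬a) U (a ∨ req)]: least fixpoint, start Z0 = Sat((a ∨ req)) = {q1, q2, q3, q4}, add states in Sat(req ∨ ¬a) with every successor in Z. Already a fixed point.
Sat(A[(req ∨ ¬a) U (a ∨ req)]) = {q1, q2, q3, q4}

{q1, q2, q3, q4}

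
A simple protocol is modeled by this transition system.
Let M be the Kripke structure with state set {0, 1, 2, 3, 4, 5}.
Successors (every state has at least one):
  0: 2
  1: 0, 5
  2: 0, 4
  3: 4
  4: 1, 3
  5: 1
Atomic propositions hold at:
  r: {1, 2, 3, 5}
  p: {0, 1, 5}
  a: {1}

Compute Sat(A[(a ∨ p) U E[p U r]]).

{0, 1, 2, 3, 5}

Sat(a ∨ p) = {0, 1, 5}
E[p U r]: least fixpoint, start Z0 = Sat(r) = {1, 2, 3, 5}, add states in Sat(p) with some successor in Z. Z1 = {0, 1, 2, 3, 5}; fixed.
Sat(E[p U r]) = {0, 1, 2, 3, 5}
A[(a ∨ p) U E[p U r]]: least fixpoint, start Z0 = Sat(E[p U r]) = {0, 1, 2, 3, 5}, add states in Sat(a ∨ p) with every successor in Z. Already a fixed point.
Sat(A[(a ∨ p) U E[p U r]]) = {0, 1, 2, 3, 5}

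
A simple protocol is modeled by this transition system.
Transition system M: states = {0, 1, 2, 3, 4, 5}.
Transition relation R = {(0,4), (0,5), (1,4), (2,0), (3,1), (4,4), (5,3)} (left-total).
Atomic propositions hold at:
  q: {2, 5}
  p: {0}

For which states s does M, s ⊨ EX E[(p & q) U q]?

{0}

Sat(p & q) = ∅
E[(p & q) U q]: least fixpoint, start Z0 = Sat(q) = {2, 5}, add states in Sat(p & q) with some successor in Z. Already a fixed point.
Sat(E[(p & q) U q]) = {2, 5}
Sat(EX E[(p & q) U q]) = {s : some successor in {2, 5}} = {0}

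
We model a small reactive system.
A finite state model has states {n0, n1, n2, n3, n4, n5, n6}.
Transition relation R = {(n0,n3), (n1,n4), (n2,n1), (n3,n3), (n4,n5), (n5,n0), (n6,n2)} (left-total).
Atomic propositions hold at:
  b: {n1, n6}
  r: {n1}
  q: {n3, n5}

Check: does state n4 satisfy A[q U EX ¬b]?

Sat(¬b) = {n0, n2, n3, n4, n5}
Sat(EX ¬b) = {s : some successor in {n0, n2, n3, n4, n5}} = {n0, n1, n3, n4, n5, n6}
A[q U EX ¬b]: least fixpoint, start Z0 = Sat(EX ¬b) = {n0, n1, n3, n4, n5, n6}, add states in Sat(q) with every successor in Z. Already a fixed point.
Sat(A[q U EX ¬b]) = {n0, n1, n3, n4, n5, n6}
n4 ∈ Sat(A[q U EX ¬b]) = {n0, n1, n3, n4, n5, n6}, so the formula holds at n4.

Yes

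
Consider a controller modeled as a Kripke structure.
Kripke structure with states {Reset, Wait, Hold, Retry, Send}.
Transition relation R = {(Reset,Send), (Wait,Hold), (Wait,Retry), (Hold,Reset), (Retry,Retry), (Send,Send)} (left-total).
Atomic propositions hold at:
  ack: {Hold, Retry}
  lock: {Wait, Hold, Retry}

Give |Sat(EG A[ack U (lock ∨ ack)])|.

Sat(lock ∨ ack) = {Wait, Hold, Retry}
A[ack U (lock ∨ ack)]: least fixpoint, start Z0 = Sat((lock ∨ ack)) = {Wait, Hold, Retry}, add states in Sat(ack) with every successor in Z. Already a fixed point.
Sat(A[ack U (lock ∨ ack)]) = {Wait, Hold, Retry}
EG A[ack U (lock ∨ ack)]: greatest fixpoint, start Z0 = {Wait, Hold, Retry}, keep only states in Sat with some successor in Z. Z1 = {Wait, Retry}; fixed.
Sat(EG A[ack U (lock ∨ ack)]) = {Wait, Retry}
|Sat(EG A[ack U (lock ∨ ack)])| = |{Wait, Retry}| = 2.

2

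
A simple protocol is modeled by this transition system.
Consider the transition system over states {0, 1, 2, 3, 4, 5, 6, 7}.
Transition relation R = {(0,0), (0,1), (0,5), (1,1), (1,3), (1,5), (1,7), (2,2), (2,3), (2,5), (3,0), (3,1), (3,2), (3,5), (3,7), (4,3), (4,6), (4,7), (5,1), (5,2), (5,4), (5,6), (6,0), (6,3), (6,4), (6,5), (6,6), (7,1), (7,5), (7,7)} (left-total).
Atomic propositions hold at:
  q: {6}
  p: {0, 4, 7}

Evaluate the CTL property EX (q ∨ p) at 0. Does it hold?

Yes

Sat(q ∨ p) = {0, 4, 6, 7}
Sat(EX (q ∨ p)) = {s : some successor in {0, 4, 6, 7}} = {0, 1, 3, 4, 5, 6, 7}
0 ∈ Sat(EX (q ∨ p)) = {0, 1, 3, 4, 5, 6, 7}, so the formula holds at 0.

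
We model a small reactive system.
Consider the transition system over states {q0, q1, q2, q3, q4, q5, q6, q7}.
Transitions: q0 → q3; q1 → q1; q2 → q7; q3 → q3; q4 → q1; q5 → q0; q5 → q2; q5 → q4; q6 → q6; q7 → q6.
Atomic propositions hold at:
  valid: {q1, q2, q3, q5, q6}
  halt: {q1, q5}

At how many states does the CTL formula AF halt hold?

3

AF halt: least fixpoint, start Z0 = {q1, q5}, add states with every successor in Z. Z1 = {q1, q4, q5}; fixed.
Sat(AF halt) = {q1, q4, q5}
|Sat(AF halt)| = |{q1, q4, q5}| = 3.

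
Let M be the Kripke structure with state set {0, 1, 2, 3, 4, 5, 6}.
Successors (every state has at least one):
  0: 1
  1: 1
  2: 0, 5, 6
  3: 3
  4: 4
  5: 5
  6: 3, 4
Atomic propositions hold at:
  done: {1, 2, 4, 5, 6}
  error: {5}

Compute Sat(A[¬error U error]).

Sat(¬error) = {0, 1, 2, 3, 4, 6}
A[¬error U error]: least fixpoint, start Z0 = Sat(error) = {5}, add states in Sat(¬error) with every successor in Z. Already a fixed point.
Sat(A[¬error U error]) = {5}

{5}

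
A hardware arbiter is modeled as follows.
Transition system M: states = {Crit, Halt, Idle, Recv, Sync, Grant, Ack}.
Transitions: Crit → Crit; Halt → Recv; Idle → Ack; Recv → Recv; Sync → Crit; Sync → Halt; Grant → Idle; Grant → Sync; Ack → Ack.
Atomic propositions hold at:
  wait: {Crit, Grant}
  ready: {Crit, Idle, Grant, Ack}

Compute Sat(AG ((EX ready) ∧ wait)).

Sat(EX ready) = {s : some successor in {Crit, Idle, Grant, Ack}} = {Crit, Idle, Sync, Grant, Ack}
Sat((EX ready) ∧ wait) = {Crit, Grant}
AG ((EX ready) ∧ wait): greatest fixpoint, start Z0 = {Crit, Grant}, keep only states in Sat with every successor in Z. Z1 = {Crit}; fixed.
Sat(AG ((EX ready) ∧ wait)) = {Crit}

{Crit}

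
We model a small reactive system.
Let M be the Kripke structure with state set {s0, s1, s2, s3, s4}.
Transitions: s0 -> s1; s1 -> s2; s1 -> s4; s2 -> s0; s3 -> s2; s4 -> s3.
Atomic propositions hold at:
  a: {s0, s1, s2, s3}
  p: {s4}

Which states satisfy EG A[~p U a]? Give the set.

Sat(~p) = {s0, s1, s2, s3}
A[~p U a]: least fixpoint, start Z0 = Sat(a) = {s0, s1, s2, s3}, add states in Sat(~p) with every successor in Z. Already a fixed point.
Sat(A[~p U a]) = {s0, s1, s2, s3}
EG A[~p U a]: greatest fixpoint, start Z0 = {s0, s1, s2, s3}, keep only states in Sat with some successor in Z. Already a fixed point.
Sat(EG A[~p U a]) = {s0, s1, s2, s3}

{s0, s1, s2, s3}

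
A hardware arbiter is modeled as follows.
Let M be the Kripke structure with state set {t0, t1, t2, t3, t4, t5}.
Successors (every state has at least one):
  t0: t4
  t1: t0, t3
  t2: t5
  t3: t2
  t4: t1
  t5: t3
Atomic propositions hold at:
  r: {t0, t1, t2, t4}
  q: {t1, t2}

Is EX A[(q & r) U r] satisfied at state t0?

Yes

Sat(q & r) = {t1, t2}
A[(q & r) U r]: least fixpoint, start Z0 = Sat(r) = {t0, t1, t2, t4}, add states in Sat(q & r) with every successor in Z. Already a fixed point.
Sat(A[(q & r) U r]) = {t0, t1, t2, t4}
Sat(EX A[(q & r) U r]) = {s : some successor in {t0, t1, t2, t4}} = {t0, t1, t3, t4}
t0 ∈ Sat(EX A[(q & r) U r]) = {t0, t1, t3, t4}, so the formula holds at t0.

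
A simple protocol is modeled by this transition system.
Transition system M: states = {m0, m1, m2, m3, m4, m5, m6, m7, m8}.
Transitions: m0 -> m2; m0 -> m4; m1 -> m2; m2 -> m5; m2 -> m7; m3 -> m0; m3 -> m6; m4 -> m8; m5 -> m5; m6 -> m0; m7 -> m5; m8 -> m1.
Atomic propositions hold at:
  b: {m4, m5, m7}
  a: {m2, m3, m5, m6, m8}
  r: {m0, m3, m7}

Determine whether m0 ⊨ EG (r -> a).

No

Sat(r -> a) = {m1, m2, m3, m4, m5, m6, m8}
EG (r -> a): greatest fixpoint, start Z0 = {m1, m2, m3, m4, m5, m6, m8}, keep only states in Sat with some successor in Z. Z1 = {m1, m2, m3, m4, m5, m8}; Z2 = {m1, m2, m4, m5, m8}; fixed.
Sat(EG (r -> a)) = {m1, m2, m4, m5, m8}
m0 ∉ Sat(EG (r -> a)) = {m1, m2, m4, m5, m8}, so the formula does not hold at m0.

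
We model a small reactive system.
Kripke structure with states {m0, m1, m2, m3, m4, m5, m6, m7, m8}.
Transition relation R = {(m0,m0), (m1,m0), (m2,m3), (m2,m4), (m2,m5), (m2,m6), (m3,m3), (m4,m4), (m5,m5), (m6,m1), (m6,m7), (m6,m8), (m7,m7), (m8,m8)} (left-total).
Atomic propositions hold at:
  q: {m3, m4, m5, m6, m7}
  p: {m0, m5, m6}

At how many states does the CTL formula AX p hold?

Sat(AX p) = {s : every successor in {m0, m5, m6}} = {m0, m1, m5}
|Sat(AX p)| = |{m0, m1, m5}| = 3.

3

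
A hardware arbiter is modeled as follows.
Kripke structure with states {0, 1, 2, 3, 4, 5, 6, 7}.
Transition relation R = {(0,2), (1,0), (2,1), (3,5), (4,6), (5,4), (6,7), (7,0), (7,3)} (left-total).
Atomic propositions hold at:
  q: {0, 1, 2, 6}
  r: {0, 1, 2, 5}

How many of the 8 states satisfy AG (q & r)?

Sat(q & r) = {0, 1, 2}
AG (q & r): greatest fixpoint, start Z0 = {0, 1, 2}, keep only states in Sat with every successor in Z. Already a fixed point.
Sat(AG (q & r)) = {0, 1, 2}
|Sat(AG (q & r))| = |{0, 1, 2}| = 3.

3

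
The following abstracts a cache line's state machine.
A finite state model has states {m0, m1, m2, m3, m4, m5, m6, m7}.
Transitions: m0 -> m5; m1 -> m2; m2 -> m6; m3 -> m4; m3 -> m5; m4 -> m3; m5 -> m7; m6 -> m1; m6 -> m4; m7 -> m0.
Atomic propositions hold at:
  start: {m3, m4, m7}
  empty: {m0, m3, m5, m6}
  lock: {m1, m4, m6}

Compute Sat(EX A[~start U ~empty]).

Sat(~start) = {m0, m1, m2, m5, m6}
Sat(~empty) = {m1, m2, m4, m7}
A[~start U ~empty]: least fixpoint, start Z0 = Sat(~empty) = {m1, m2, m4, m7}, add states in Sat(~start) with every successor in Z. Z1 = {m1, m2, m4, m5, m6, m7}; Z2 = {m0, m1, m2, m4, m5, m6, m7}; fixed.
Sat(A[~start U ~empty]) = {m0, m1, m2, m4, m5, m6, m7}
Sat(EX A[~start U ~empty]) = {s : some successor in {m0, m1, m2, m4, m5, m6, m7}} = {m0, m1, m2, m3, m5, m6, m7}

{m0, m1, m2, m3, m5, m6, m7}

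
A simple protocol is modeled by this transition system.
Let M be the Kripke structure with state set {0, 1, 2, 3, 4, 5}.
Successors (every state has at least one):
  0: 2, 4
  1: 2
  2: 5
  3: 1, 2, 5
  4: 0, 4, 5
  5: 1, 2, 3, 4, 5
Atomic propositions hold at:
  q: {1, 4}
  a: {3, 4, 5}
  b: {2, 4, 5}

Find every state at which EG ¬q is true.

{0, 2, 3, 5}

Sat(¬q) = {0, 2, 3, 5}
EG ¬q: greatest fixpoint, start Z0 = {0, 2, 3, 5}, keep only states in Sat with some successor in Z. Already a fixed point.
Sat(EG ¬q) = {0, 2, 3, 5}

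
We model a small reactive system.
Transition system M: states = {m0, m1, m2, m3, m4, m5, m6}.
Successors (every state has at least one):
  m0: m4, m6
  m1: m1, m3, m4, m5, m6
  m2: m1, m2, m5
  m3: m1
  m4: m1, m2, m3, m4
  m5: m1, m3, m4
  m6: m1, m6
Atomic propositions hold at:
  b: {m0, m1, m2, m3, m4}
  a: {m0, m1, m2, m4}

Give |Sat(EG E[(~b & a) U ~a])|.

1

Sat(~b) = {m5, m6}
Sat(~b & a) = ∅
Sat(~a) = {m3, m5, m6}
E[(~b & a) U ~a]: least fixpoint, start Z0 = Sat(~a) = {m3, m5, m6}, add states in Sat(~b & a) with some successor in Z. Already a fixed point.
Sat(E[(~b & a) U ~a]) = {m3, m5, m6}
EG E[(~b & a) U ~a]: greatest fixpoint, start Z0 = {m3, m5, m6}, keep only states in Sat with some successor in Z. Z1 = {m5, m6}; Z2 = {m6}; fixed.
Sat(EG E[(~b & a) U ~a]) = {m6}
|Sat(EG E[(~b & a) U ~a])| = |{m6}| = 1.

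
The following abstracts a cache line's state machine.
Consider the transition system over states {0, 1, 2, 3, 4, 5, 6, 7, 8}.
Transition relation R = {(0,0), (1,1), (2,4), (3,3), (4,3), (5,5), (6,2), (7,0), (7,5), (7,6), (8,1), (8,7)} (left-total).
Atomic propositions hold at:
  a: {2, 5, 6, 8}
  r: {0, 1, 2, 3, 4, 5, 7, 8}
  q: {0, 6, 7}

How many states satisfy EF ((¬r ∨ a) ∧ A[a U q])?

3

Sat(¬r) = {6}
Sat(¬r ∨ a) = {2, 5, 6, 8}
A[a U q]: least fixpoint, start Z0 = Sat(q) = {0, 6, 7}, add states in Sat(a) with every successor in Z. Already a fixed point.
Sat(A[a U q]) = {0, 6, 7}
Sat((¬r ∨ a) ∧ A[a U q]) = {6}
EF ((¬r ∨ a) ∧ A[a U q]): least fixpoint, start Z0 = {6}, add states with some successor in Z. Z1 = {6, 7}; Z2 = {6, 7, 8}; fixed.
Sat(EF ((¬r ∨ a) ∧ A[a U q])) = {6, 7, 8}
|Sat(EF ((¬r ∨ a) ∧ A[a U q]))| = |{6, 7, 8}| = 3.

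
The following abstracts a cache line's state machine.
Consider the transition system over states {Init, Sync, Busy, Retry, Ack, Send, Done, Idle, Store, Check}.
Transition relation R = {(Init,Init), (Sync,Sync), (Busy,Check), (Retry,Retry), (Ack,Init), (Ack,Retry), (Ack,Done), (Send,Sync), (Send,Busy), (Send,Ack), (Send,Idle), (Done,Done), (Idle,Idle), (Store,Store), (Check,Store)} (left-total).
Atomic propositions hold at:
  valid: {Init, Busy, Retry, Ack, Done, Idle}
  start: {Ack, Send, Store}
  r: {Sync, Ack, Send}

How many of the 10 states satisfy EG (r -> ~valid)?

9

Sat(~valid) = {Sync, Send, Store, Check}
Sat(r -> ~valid) = {Init, Sync, Busy, Retry, Send, Done, Idle, Store, Check}
EG (r -> ~valid): greatest fixpoint, start Z0 = {Init, Sync, Busy, Retry, Send, Done, Idle, Store, Check}, keep only states in Sat with some successor in Z. Already a fixed point.
Sat(EG (r -> ~valid)) = {Init, Sync, Busy, Retry, Send, Done, Idle, Store, Check}
|Sat(EG (r -> ~valid))| = |{Init, Sync, Busy, Retry, Send, Done, Idle, Store, Check}| = 9.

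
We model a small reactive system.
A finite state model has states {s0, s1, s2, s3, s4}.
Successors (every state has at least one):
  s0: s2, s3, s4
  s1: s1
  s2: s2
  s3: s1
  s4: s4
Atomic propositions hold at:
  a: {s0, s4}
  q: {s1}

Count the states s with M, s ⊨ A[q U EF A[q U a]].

2

A[q U a]: least fixpoint, start Z0 = Sat(a) = {s0, s4}, add states in Sat(q) with every successor in Z. Already a fixed point.
Sat(A[q U a]) = {s0, s4}
EF A[q U a]: least fixpoint, start Z0 = {s0, s4}, add states with some successor in Z. Already a fixed point.
Sat(EF A[q U a]) = {s0, s4}
A[q U EF A[q U a]]: least fixpoint, start Z0 = Sat(EF A[q U a]) = {s0, s4}, add states in Sat(q) with every successor in Z. Already a fixed point.
Sat(A[q U EF A[q U a]]) = {s0, s4}
|Sat(A[q U EF A[q U a]])| = |{s0, s4}| = 2.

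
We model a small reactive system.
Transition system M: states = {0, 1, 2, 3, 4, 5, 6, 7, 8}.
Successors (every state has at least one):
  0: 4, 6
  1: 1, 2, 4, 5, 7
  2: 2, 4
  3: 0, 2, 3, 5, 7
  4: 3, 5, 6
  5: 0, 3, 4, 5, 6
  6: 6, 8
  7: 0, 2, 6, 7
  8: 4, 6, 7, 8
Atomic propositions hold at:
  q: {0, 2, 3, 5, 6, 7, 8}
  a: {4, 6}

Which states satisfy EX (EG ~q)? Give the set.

Sat(~q) = {1, 4}
EG ~q: greatest fixpoint, start Z0 = {1, 4}, keep only states in Sat with some successor in Z. Z1 = {1}; fixed.
Sat(EG ~q) = {1}
Sat(EX (EG ~q)) = {s : some successor in {1}} = {1}

{1}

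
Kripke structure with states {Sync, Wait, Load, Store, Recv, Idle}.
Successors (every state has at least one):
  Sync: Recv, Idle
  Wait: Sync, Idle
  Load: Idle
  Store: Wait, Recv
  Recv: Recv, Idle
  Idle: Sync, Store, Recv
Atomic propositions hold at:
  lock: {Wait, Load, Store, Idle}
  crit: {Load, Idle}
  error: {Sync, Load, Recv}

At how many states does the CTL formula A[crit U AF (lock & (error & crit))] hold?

Sat(error & crit) = {Load}
Sat(lock & (error & crit)) = {Load}
AF (lock & (error & crit)): least fixpoint, start Z0 = {Load}, add states with every successor in Z. Already a fixed point.
Sat(AF (lock & (error & crit))) = {Load}
A[crit U AF (lock & (error & crit))]: least fixpoint, start Z0 = Sat(AF (lock & (error & crit))) = {Load}, add states in Sat(crit) with every successor in Z. Already a fixed point.
Sat(A[crit U AF (lock & (error & crit))]) = {Load}
|Sat(A[crit U AF (lock & (error & crit))])| = |{Load}| = 1.

1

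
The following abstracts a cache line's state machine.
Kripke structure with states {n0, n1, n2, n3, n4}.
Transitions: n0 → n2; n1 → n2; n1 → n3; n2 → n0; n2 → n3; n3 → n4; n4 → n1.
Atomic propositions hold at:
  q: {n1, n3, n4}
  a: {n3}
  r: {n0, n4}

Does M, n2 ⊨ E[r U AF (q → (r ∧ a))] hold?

Yes

Sat(r ∧ a) = ∅
Sat(q → (r ∧ a)) = {n0, n2}
AF (q → (r ∧ a)): least fixpoint, start Z0 = {n0, n2}, add states with every successor in Z. Already a fixed point.
Sat(AF (q → (r ∧ a))) = {n0, n2}
E[r U AF (q → (r ∧ a))]: least fixpoint, start Z0 = Sat(AF (q → (r ∧ a))) = {n0, n2}, add states in Sat(r) with some successor in Z. Already a fixed point.
Sat(E[r U AF (q → (r ∧ a))]) = {n0, n2}
n2 ∈ Sat(E[r U AF (q → (r ∧ a))]) = {n0, n2}, so the formula holds at n2.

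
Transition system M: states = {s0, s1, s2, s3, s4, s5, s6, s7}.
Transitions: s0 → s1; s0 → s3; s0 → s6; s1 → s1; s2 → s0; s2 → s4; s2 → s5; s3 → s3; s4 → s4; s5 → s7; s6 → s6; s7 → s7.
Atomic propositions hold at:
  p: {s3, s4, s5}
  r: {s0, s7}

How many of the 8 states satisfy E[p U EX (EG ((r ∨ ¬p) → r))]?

Sat(¬p) = {s0, s1, s2, s6, s7}
Sat(r ∨ ¬p) = {s0, s1, s2, s6, s7}
Sat((r ∨ ¬p) → r) = {s0, s3, s4, s5, s7}
EG ((r ∨ ¬p) → r): greatest fixpoint, start Z0 = {s0, s3, s4, s5, s7}, keep only states in Sat with some successor in Z. Already a fixed point.
Sat(EG ((r ∨ ¬p) → r)) = {s0, s3, s4, s5, s7}
Sat(EX (EG ((r ∨ ¬p) → r))) = {s : some successor in {s0, s3, s4, s5, s7}} = {s0, s2, s3, s4, s5, s7}
E[p U EX (EG ((r ∨ ¬p) → r))]: least fixpoint, start Z0 = Sat(EX (EG ((r ∨ ¬p) → r))) = {s0, s2, s3, s4, s5, s7}, add states in Sat(p) with some successor in Z. Already a fixed point.
Sat(E[p U EX (EG ((r ∨ ¬p) → r))]) = {s0, s2, s3, s4, s5, s7}
|Sat(E[p U EX (EG ((r ∨ ¬p) → r))])| = |{s0, s2, s3, s4, s5, s7}| = 6.

6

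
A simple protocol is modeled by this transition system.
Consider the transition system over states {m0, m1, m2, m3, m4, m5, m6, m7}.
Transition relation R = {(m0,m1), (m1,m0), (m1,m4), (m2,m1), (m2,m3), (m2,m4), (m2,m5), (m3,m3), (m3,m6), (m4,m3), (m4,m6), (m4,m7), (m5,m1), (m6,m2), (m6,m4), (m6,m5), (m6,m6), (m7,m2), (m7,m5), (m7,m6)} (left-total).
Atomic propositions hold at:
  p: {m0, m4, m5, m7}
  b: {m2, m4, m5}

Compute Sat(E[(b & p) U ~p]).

Sat(b & p) = {m4, m5}
Sat(~p) = {m1, m2, m3, m6}
E[(b & p) U ~p]: least fixpoint, start Z0 = Sat(~p) = {m1, m2, m3, m6}, add states in Sat(b & p) with some successor in Z. Z1 = {m1, m2, m3, m4, m5, m6}; fixed.
Sat(E[(b & p) U ~p]) = {m1, m2, m3, m4, m5, m6}

{m1, m2, m3, m4, m5, m6}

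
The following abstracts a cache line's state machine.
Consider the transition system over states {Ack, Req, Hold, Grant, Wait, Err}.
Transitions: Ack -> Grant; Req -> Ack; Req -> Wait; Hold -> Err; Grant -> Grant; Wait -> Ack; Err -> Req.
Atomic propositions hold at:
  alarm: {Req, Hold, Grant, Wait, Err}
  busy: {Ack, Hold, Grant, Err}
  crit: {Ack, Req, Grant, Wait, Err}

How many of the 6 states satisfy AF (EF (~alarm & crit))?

Sat(~alarm) = {Ack}
Sat(~alarm & crit) = {Ack}
EF (~alarm & crit): least fixpoint, start Z0 = {Ack}, add states with some successor in Z. Z1 = {Ack, Req, Wait}; Z2 = {Ack, Req, Wait, Err}; Z3 = {Ack, Req, Hold, Wait, Err}; fixed.
Sat(EF (~alarm & crit)) = {Ack, Req, Hold, Wait, Err}
AF (EF (~alarm & crit)): least fixpoint, start Z0 = {Ack, Req, Hold, Wait, Err}, add states with every successor in Z. Already a fixed point.
Sat(AF (EF (~alarm & crit))) = {Ack, Req, Hold, Wait, Err}
|Sat(AF (EF (~alarm & crit)))| = |{Ack, Req, Hold, Wait, Err}| = 5.

5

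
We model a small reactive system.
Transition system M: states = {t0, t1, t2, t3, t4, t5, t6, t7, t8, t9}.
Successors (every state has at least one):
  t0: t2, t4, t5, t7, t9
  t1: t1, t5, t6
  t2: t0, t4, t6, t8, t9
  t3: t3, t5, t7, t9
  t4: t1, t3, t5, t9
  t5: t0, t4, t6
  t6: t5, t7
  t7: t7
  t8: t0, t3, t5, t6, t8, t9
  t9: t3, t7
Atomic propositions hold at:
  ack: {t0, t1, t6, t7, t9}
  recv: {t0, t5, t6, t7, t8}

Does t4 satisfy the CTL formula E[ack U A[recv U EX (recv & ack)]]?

Sat(recv & ack) = {t0, t6, t7}
Sat(EX (recv & ack)) = {s : some successor in {t0, t6, t7}} = {t0, t1, t2, t3, t5, t6, t7, t8, t9}
A[recv U EX (recv & ack)]: least fixpoint, start Z0 = Sat(EX (recv & ack)) = {t0, t1, t2, t3, t5, t6, t7, t8, t9}, add states in Sat(recv) with every successor in Z. Already a fixed point.
Sat(A[recv U EX (recv & ack)]) = {t0, t1, t2, t3, t5, t6, t7, t8, t9}
E[ack U A[recv U EX (recv & ack)]]: least fixpoint, start Z0 = Sat(A[recv U EX (recv & ack)]) = {t0, t1, t2, t3, t5, t6, t7, t8, t9}, add states in Sat(ack) with some successor in Z. Already a fixed point.
Sat(E[ack U A[recv U EX (recv & ack)]]) = {t0, t1, t2, t3, t5, t6, t7, t8, t9}
t4 ∉ Sat(E[ack U A[recv U EX (recv & ack)]]) = {t0, t1, t2, t3, t5, t6, t7, t8, t9}, so the formula does not hold at t4.

No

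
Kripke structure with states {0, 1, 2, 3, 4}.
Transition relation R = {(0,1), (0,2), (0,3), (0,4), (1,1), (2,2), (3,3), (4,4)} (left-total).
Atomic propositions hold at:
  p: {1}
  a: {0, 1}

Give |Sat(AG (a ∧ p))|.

1

Sat(a ∧ p) = {1}
AG (a ∧ p): greatest fixpoint, start Z0 = {1}, keep only states in Sat with every successor in Z. Already a fixed point.
Sat(AG (a ∧ p)) = {1}
|Sat(AG (a ∧ p))| = |{1}| = 1.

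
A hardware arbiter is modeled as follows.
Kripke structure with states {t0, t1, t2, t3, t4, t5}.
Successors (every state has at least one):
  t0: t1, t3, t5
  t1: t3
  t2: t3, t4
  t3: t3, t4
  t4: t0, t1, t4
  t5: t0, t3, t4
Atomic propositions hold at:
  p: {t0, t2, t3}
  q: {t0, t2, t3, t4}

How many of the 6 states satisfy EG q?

4

EG q: greatest fixpoint, start Z0 = {t0, t2, t3, t4}, keep only states in Sat with some successor in Z. Already a fixed point.
Sat(EG q) = {t0, t2, t3, t4}
|Sat(EG q)| = |{t0, t2, t3, t4}| = 4.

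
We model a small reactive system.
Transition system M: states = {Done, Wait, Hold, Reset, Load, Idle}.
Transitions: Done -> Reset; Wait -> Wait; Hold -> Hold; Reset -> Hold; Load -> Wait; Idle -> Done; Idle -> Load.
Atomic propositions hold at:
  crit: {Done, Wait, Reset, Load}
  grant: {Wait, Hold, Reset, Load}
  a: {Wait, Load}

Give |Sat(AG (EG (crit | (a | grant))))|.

Sat(a | grant) = {Wait, Hold, Reset, Load}
Sat(crit | (a | grant)) = {Done, Wait, Hold, Reset, Load}
EG (crit | (a | grant)): greatest fixpoint, start Z0 = {Done, Wait, Hold, Reset, Load}, keep only states in Sat with some successor in Z. Already a fixed point.
Sat(EG (crit | (a | grant))) = {Done, Wait, Hold, Reset, Load}
AG (EG (crit | (a | grant))): greatest fixpoint, start Z0 = {Done, Wait, Hold, Reset, Load}, keep only states in Sat with every successor in Z. Already a fixed point.
Sat(AG (EG (crit | (a | grant)))) = {Done, Wait, Hold, Reset, Load}
|Sat(AG (EG (crit | (a | grant))))| = |{Done, Wait, Hold, Reset, Load}| = 5.

5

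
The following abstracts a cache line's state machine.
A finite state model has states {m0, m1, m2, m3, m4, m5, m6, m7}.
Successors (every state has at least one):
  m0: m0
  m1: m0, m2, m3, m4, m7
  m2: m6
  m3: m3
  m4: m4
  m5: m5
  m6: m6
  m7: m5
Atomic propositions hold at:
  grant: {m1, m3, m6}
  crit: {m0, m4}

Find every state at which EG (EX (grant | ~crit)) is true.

{m1, m2, m3, m5, m6, m7}

Sat(~crit) = {m1, m2, m3, m5, m6, m7}
Sat(grant | ~crit) = {m1, m2, m3, m5, m6, m7}
Sat(EX (grant | ~crit)) = {s : some successor in {m1, m2, m3, m5, m6, m7}} = {m1, m2, m3, m5, m6, m7}
EG (EX (grant | ~crit)): greatest fixpoint, start Z0 = {m1, m2, m3, m5, m6, m7}, keep only states in Sat with some successor in Z. Already a fixed point.
Sat(EG (EX (grant | ~crit))) = {m1, m2, m3, m5, m6, m7}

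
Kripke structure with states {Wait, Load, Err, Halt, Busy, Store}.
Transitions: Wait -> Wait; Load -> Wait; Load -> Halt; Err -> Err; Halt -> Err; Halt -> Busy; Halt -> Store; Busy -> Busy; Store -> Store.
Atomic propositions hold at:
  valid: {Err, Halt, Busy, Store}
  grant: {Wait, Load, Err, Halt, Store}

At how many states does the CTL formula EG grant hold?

5

EG grant: greatest fixpoint, start Z0 = {Wait, Load, Err, Halt, Store}, keep only states in Sat with some successor in Z. Already a fixed point.
Sat(EG grant) = {Wait, Load, Err, Halt, Store}
|Sat(EG grant)| = |{Wait, Load, Err, Halt, Store}| = 5.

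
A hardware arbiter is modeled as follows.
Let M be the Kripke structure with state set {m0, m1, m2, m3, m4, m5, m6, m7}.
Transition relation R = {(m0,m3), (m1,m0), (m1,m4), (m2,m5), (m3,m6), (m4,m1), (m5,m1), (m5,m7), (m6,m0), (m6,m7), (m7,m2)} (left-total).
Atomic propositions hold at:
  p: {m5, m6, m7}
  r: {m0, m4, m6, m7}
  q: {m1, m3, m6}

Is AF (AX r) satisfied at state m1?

Yes

Sat(AX r) = {s : every successor in {m0, m4, m6, m7}} = {m1, m3, m6}
AF (AX r): least fixpoint, start Z0 = {m1, m3, m6}, add states with every successor in Z. Z1 = {m0, m1, m3, m4, m6}; fixed.
Sat(AF (AX r)) = {m0, m1, m3, m4, m6}
m1 ∈ Sat(AF (AX r)) = {m0, m1, m3, m4, m6}, so the formula holds at m1.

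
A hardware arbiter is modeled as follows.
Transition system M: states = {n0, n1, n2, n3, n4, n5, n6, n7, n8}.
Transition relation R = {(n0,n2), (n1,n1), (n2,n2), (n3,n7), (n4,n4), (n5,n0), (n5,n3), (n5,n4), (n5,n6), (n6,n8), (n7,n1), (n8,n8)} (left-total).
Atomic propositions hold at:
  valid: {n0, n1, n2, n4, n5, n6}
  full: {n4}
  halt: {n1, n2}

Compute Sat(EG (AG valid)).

{n0, n1, n2, n4}

AG valid: greatest fixpoint, start Z0 = {n0, n1, n2, n4, n5, n6}, keep only states in Sat with every successor in Z. Z1 = {n0, n1, n2, n4}; fixed.
Sat(AG valid) = {n0, n1, n2, n4}
EG (AG valid): greatest fixpoint, start Z0 = {n0, n1, n2, n4}, keep only states in Sat with some successor in Z. Already a fixed point.
Sat(EG (AG valid)) = {n0, n1, n2, n4}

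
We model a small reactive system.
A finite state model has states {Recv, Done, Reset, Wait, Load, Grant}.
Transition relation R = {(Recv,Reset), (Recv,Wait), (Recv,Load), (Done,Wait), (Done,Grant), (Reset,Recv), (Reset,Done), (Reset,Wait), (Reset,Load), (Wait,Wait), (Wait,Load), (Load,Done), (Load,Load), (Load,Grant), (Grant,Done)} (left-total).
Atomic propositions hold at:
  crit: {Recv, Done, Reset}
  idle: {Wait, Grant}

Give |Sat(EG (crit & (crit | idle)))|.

2

Sat(crit | idle) = {Recv, Done, Reset, Wait, Grant}
Sat(crit & (crit | idle)) = {Recv, Done, Reset}
EG (crit & (crit | idle)): greatest fixpoint, start Z0 = {Recv, Done, Reset}, keep only states in Sat with some successor in Z. Z1 = {Recv, Reset}; fixed.
Sat(EG (crit & (crit | idle))) = {Recv, Reset}
|Sat(EG (crit & (crit | idle)))| = |{Recv, Reset}| = 2.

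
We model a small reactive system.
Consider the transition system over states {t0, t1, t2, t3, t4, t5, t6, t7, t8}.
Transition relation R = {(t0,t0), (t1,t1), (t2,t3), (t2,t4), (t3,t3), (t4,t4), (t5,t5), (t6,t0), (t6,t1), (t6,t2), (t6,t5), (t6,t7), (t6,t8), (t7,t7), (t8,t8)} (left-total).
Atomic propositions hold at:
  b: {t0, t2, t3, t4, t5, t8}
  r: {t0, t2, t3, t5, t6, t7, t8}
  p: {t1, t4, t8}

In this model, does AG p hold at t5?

No

AG p: greatest fixpoint, start Z0 = {t1, t4, t8}, keep only states in Sat with every successor in Z. Already a fixed point.
Sat(AG p) = {t1, t4, t8}
t5 ∉ Sat(AG p) = {t1, t4, t8}, so the formula does not hold at t5.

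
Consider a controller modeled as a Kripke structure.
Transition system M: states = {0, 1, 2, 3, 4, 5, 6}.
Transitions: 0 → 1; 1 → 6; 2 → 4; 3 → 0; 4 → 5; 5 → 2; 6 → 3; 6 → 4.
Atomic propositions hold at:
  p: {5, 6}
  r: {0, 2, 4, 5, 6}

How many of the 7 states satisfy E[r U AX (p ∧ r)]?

Sat(p ∧ r) = {5, 6}
Sat(AX (p ∧ r)) = {s : every successor in {5, 6}} = {1, 4}
E[r U AX (p ∧ r)]: least fixpoint, start Z0 = Sat(AX (p ∧ r)) = {1, 4}, add states in Sat(r) with some successor in Z. Z1 = {0, 1, 2, 4, 6}; Z2 = {0, 1, 2, 4, 5, 6}; fixed.
Sat(E[r U AX (p ∧ r)]) = {0, 1, 2, 4, 5, 6}
|Sat(E[r U AX (p ∧ r)])| = |{0, 1, 2, 4, 5, 6}| = 6.

6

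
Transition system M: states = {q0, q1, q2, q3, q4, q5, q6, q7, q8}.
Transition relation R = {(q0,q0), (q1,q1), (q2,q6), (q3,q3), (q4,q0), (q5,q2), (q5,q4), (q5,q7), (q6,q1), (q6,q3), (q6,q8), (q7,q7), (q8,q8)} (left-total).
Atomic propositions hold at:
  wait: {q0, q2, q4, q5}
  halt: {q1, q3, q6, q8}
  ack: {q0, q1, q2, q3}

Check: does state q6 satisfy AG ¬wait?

Yes

Sat(¬wait) = {q1, q3, q6, q7, q8}
AG ¬wait: greatest fixpoint, start Z0 = {q1, q3, q6, q7, q8}, keep only states in Sat with every successor in Z. Already a fixed point.
Sat(AG ¬wait) = {q1, q3, q6, q7, q8}
q6 ∈ Sat(AG ¬wait) = {q1, q3, q6, q7, q8}, so the formula holds at q6.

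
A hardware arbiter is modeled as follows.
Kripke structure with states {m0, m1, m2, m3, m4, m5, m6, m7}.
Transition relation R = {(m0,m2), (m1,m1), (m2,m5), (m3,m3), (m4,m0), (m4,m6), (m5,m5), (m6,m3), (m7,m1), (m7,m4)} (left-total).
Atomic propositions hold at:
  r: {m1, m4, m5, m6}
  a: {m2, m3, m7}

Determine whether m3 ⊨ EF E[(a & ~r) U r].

Sat(~r) = {m0, m2, m3, m7}
Sat(a & ~r) = {m2, m3, m7}
E[(a & ~r) U r]: least fixpoint, start Z0 = Sat(r) = {m1, m4, m5, m6}, add states in Sat(a & ~r) with some successor in Z. Z1 = {m1, m2, m4, m5, m6, m7}; fixed.
Sat(E[(a & ~r) U r]) = {m1, m2, m4, m5, m6, m7}
EF E[(a & ~r) U r]: least fixpoint, start Z0 = {m1, m2, m4, m5, m6, m7}, add states with some successor in Z. Z1 = {m0, m1, m2, m4, m5, m6, m7}; fixed.
Sat(EF E[(a & ~r) U r]) = {m0, m1, m2, m4, m5, m6, m7}
m3 ∉ Sat(EF E[(a & ~r) U r]) = {m0, m1, m2, m4, m5, m6, m7}, so the formula does not hold at m3.

No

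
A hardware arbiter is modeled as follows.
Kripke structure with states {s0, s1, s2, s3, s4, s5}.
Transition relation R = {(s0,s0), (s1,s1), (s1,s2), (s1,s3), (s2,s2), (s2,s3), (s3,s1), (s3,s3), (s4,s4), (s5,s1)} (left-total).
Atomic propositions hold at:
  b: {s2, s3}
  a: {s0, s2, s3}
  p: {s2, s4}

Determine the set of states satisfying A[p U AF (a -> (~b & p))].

{s1, s4, s5}

Sat(~b) = {s0, s1, s4, s5}
Sat(~b & p) = {s4}
Sat(a -> (~b & p)) = {s1, s4, s5}
AF (a -> (~b & p)): least fixpoint, start Z0 = {s1, s4, s5}, add states with every successor in Z. Already a fixed point.
Sat(AF (a -> (~b & p))) = {s1, s4, s5}
A[p U AF (a -> (~b & p))]: least fixpoint, start Z0 = Sat(AF (a -> (~b & p))) = {s1, s4, s5}, add states in Sat(p) with every successor in Z. Already a fixed point.
Sat(A[p U AF (a -> (~b & p))]) = {s1, s4, s5}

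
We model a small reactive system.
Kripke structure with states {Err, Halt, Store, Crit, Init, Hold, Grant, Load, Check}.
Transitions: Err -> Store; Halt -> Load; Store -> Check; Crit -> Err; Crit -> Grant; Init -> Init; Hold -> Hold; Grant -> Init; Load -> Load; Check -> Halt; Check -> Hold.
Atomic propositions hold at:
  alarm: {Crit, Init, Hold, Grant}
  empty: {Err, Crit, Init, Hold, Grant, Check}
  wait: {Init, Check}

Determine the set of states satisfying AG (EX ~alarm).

Sat(~alarm) = {Err, Halt, Store, Load, Check}
Sat(EX ~alarm) = {s : some successor in {Err, Halt, Store, Load, Check}} = {Err, Halt, Store, Crit, Load, Check}
AG (EX ~alarm): greatest fixpoint, start Z0 = {Err, Halt, Store, Crit, Load, Check}, keep only states in Sat with every successor in Z. Z1 = {Err, Halt, Store, Load}; Z2 = {Err, Halt, Load}; Z3 = {Halt, Load}; fixed.
Sat(AG (EX ~alarm)) = {Halt, Load}

{Halt, Load}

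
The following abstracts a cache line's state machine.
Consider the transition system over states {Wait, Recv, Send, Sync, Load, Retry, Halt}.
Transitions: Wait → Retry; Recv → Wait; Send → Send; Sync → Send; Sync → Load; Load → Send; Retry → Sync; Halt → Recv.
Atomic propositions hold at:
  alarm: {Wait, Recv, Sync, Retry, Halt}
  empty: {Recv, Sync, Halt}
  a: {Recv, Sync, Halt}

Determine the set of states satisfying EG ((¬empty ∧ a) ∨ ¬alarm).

{Send, Load}

Sat(¬empty) = {Wait, Send, Load, Retry}
Sat(¬empty ∧ a) = ∅
Sat(¬alarm) = {Send, Load}
Sat((¬empty ∧ a) ∨ ¬alarm) = {Send, Load}
EG ((¬empty ∧ a) ∨ ¬alarm): greatest fixpoint, start Z0 = {Send, Load}, keep only states in Sat with some successor in Z. Already a fixed point.
Sat(EG ((¬empty ∧ a) ∨ ¬alarm)) = {Send, Load}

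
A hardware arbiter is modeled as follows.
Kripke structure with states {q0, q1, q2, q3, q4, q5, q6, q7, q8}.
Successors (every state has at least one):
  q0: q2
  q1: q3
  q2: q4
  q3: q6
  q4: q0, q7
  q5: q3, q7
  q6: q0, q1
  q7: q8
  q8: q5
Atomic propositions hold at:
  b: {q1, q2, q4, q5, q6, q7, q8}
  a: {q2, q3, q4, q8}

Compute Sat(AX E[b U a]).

E[b U a]: least fixpoint, start Z0 = Sat(a) = {q2, q3, q4, q8}, add states in Sat(b) with some successor in Z. Z1 = {q1, q2, q3, q4, q5, q7, q8}; Z2 = {q1, q2, q3, q4, q5, q6, q7, q8}; fixed.
Sat(E[b U a]) = {q1, q2, q3, q4, q5, q6, q7, q8}
Sat(AX E[b U a]) = {s : every successor in {q1, q2, q3, q4, q5, q6, q7, q8}} = {q0, q1, q2, q3, q5, q7, q8}

{q0, q1, q2, q3, q5, q7, q8}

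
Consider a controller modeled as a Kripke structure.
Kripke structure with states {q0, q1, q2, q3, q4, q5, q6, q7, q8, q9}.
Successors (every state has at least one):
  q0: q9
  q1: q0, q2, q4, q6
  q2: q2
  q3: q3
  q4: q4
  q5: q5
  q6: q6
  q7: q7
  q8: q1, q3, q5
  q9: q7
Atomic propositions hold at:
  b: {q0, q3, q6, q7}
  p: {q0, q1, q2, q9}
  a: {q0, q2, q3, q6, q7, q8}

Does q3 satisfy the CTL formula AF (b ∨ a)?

Sat(b ∨ a) = {q0, q2, q3, q6, q7, q8}
AF (b ∨ a): least fixpoint, start Z0 = {q0, q2, q3, q6, q7, q8}, add states with every successor in Z. Z1 = {q0, q2, q3, q6, q7, q8, q9}; fixed.
Sat(AF (b ∨ a)) = {q0, q2, q3, q6, q7, q8, q9}
q3 ∈ Sat(AF (b ∨ a)) = {q0, q2, q3, q6, q7, q8, q9}, so the formula holds at q3.

Yes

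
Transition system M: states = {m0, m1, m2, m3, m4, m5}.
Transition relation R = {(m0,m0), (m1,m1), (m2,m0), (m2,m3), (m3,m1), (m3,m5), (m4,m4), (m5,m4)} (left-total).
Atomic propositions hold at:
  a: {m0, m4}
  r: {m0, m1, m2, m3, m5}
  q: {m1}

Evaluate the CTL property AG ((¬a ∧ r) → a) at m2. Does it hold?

Sat(¬a) = {m1, m2, m3, m5}
Sat(¬a ∧ r) = {m1, m2, m3, m5}
Sat((¬a ∧ r) → a) = {m0, m4}
AG ((¬a ∧ r) → a): greatest fixpoint, start Z0 = {m0, m4}, keep only states in Sat with every successor in Z. Already a fixed point.
Sat(AG ((¬a ∧ r) → a)) = {m0, m4}
m2 ∉ Sat(AG ((¬a ∧ r) → a)) = {m0, m4}, so the formula does not hold at m2.

No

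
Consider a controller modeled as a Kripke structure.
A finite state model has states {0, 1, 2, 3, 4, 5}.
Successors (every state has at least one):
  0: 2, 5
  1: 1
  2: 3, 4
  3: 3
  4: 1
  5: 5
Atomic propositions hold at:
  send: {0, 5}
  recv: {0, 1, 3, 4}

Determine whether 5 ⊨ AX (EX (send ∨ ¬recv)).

Yes

Sat(¬recv) = {2, 5}
Sat(send ∨ ¬recv) = {0, 2, 5}
Sat(EX (send ∨ ¬recv)) = {s : some successor in {0, 2, 5}} = {0, 5}
Sat(AX (EX (send ∨ ¬recv))) = {s : every successor in {0, 5}} = {5}
5 ∈ Sat(AX (EX (send ∨ ¬recv))) = {5}, so the formula holds at 5.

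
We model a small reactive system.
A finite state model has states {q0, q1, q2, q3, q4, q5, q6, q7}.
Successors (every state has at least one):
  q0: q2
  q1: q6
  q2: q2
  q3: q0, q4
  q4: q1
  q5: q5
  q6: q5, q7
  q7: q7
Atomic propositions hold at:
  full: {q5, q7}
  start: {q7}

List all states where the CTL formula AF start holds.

{q7}

AF start: least fixpoint, start Z0 = {q7}, add states with every successor in Z. Already a fixed point.
Sat(AF start) = {q7}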